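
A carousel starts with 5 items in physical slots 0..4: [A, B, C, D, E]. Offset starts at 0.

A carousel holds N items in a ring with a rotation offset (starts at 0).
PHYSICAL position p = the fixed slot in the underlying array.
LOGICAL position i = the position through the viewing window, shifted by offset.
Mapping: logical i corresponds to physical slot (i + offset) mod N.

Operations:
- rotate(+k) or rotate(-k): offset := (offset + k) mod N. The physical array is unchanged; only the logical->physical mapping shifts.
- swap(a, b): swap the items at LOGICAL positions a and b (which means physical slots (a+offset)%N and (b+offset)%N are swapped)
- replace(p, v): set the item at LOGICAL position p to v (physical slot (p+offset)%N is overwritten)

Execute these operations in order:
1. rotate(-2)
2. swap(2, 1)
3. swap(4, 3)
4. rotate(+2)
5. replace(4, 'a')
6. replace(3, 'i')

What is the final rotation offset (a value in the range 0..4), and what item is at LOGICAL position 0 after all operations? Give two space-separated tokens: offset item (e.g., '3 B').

Answer: 0 E

Derivation:
After op 1 (rotate(-2)): offset=3, physical=[A,B,C,D,E], logical=[D,E,A,B,C]
After op 2 (swap(2, 1)): offset=3, physical=[E,B,C,D,A], logical=[D,A,E,B,C]
After op 3 (swap(4, 3)): offset=3, physical=[E,C,B,D,A], logical=[D,A,E,C,B]
After op 4 (rotate(+2)): offset=0, physical=[E,C,B,D,A], logical=[E,C,B,D,A]
After op 5 (replace(4, 'a')): offset=0, physical=[E,C,B,D,a], logical=[E,C,B,D,a]
After op 6 (replace(3, 'i')): offset=0, physical=[E,C,B,i,a], logical=[E,C,B,i,a]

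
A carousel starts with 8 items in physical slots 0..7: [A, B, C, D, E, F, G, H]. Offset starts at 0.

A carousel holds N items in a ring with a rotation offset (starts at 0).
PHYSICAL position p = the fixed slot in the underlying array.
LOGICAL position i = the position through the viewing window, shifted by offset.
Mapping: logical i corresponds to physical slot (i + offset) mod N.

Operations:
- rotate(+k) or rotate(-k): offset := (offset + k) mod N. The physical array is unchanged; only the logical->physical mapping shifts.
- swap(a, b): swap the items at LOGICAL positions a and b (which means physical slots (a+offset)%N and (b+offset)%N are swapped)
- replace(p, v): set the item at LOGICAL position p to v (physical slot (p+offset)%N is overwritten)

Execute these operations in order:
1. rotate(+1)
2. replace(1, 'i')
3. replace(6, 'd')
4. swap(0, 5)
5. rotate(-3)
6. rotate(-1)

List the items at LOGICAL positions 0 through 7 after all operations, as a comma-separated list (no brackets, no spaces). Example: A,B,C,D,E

Answer: F,B,d,A,G,i,D,E

Derivation:
After op 1 (rotate(+1)): offset=1, physical=[A,B,C,D,E,F,G,H], logical=[B,C,D,E,F,G,H,A]
After op 2 (replace(1, 'i')): offset=1, physical=[A,B,i,D,E,F,G,H], logical=[B,i,D,E,F,G,H,A]
After op 3 (replace(6, 'd')): offset=1, physical=[A,B,i,D,E,F,G,d], logical=[B,i,D,E,F,G,d,A]
After op 4 (swap(0, 5)): offset=1, physical=[A,G,i,D,E,F,B,d], logical=[G,i,D,E,F,B,d,A]
After op 5 (rotate(-3)): offset=6, physical=[A,G,i,D,E,F,B,d], logical=[B,d,A,G,i,D,E,F]
After op 6 (rotate(-1)): offset=5, physical=[A,G,i,D,E,F,B,d], logical=[F,B,d,A,G,i,D,E]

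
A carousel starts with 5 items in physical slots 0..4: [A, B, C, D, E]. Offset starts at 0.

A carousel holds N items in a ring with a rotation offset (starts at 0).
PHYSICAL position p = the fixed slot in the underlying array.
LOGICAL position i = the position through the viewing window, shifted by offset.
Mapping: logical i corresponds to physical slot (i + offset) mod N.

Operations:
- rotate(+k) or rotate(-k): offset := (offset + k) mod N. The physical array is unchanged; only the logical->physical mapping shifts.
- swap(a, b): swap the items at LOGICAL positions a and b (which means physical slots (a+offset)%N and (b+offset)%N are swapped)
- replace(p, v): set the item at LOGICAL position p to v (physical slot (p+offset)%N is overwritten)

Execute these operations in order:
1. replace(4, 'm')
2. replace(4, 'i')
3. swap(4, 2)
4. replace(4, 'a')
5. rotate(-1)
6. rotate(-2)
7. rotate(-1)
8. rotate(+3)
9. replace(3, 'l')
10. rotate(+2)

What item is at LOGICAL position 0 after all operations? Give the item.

Answer: B

Derivation:
After op 1 (replace(4, 'm')): offset=0, physical=[A,B,C,D,m], logical=[A,B,C,D,m]
After op 2 (replace(4, 'i')): offset=0, physical=[A,B,C,D,i], logical=[A,B,C,D,i]
After op 3 (swap(4, 2)): offset=0, physical=[A,B,i,D,C], logical=[A,B,i,D,C]
After op 4 (replace(4, 'a')): offset=0, physical=[A,B,i,D,a], logical=[A,B,i,D,a]
After op 5 (rotate(-1)): offset=4, physical=[A,B,i,D,a], logical=[a,A,B,i,D]
After op 6 (rotate(-2)): offset=2, physical=[A,B,i,D,a], logical=[i,D,a,A,B]
After op 7 (rotate(-1)): offset=1, physical=[A,B,i,D,a], logical=[B,i,D,a,A]
After op 8 (rotate(+3)): offset=4, physical=[A,B,i,D,a], logical=[a,A,B,i,D]
After op 9 (replace(3, 'l')): offset=4, physical=[A,B,l,D,a], logical=[a,A,B,l,D]
After op 10 (rotate(+2)): offset=1, physical=[A,B,l,D,a], logical=[B,l,D,a,A]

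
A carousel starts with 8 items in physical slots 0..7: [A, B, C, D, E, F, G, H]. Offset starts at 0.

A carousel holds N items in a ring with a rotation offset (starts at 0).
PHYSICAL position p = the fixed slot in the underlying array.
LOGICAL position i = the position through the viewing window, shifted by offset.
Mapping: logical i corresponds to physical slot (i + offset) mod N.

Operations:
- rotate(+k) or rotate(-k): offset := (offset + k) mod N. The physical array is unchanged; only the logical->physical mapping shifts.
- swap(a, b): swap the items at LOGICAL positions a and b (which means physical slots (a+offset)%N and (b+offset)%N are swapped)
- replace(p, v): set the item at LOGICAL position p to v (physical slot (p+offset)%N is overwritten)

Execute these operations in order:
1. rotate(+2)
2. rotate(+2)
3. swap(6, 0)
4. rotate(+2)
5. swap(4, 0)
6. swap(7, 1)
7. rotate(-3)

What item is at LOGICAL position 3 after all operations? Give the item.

After op 1 (rotate(+2)): offset=2, physical=[A,B,C,D,E,F,G,H], logical=[C,D,E,F,G,H,A,B]
After op 2 (rotate(+2)): offset=4, physical=[A,B,C,D,E,F,G,H], logical=[E,F,G,H,A,B,C,D]
After op 3 (swap(6, 0)): offset=4, physical=[A,B,E,D,C,F,G,H], logical=[C,F,G,H,A,B,E,D]
After op 4 (rotate(+2)): offset=6, physical=[A,B,E,D,C,F,G,H], logical=[G,H,A,B,E,D,C,F]
After op 5 (swap(4, 0)): offset=6, physical=[A,B,G,D,C,F,E,H], logical=[E,H,A,B,G,D,C,F]
After op 6 (swap(7, 1)): offset=6, physical=[A,B,G,D,C,H,E,F], logical=[E,F,A,B,G,D,C,H]
After op 7 (rotate(-3)): offset=3, physical=[A,B,G,D,C,H,E,F], logical=[D,C,H,E,F,A,B,G]

Answer: E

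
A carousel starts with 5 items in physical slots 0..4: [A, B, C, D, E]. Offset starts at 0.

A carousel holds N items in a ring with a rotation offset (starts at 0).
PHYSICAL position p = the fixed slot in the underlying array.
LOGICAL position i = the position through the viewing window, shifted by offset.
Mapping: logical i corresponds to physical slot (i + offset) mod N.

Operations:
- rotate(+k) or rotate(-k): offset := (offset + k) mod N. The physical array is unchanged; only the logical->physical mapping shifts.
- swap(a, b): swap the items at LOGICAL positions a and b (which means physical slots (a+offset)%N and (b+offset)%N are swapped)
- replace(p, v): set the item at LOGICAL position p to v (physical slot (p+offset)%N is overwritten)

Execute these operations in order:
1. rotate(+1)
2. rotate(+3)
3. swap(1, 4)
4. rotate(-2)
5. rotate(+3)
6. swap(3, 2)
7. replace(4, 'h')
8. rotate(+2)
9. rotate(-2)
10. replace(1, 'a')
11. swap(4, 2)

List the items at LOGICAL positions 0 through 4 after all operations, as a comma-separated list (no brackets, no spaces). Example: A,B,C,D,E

Answer: D,a,h,C,A

Derivation:
After op 1 (rotate(+1)): offset=1, physical=[A,B,C,D,E], logical=[B,C,D,E,A]
After op 2 (rotate(+3)): offset=4, physical=[A,B,C,D,E], logical=[E,A,B,C,D]
After op 3 (swap(1, 4)): offset=4, physical=[D,B,C,A,E], logical=[E,D,B,C,A]
After op 4 (rotate(-2)): offset=2, physical=[D,B,C,A,E], logical=[C,A,E,D,B]
After op 5 (rotate(+3)): offset=0, physical=[D,B,C,A,E], logical=[D,B,C,A,E]
After op 6 (swap(3, 2)): offset=0, physical=[D,B,A,C,E], logical=[D,B,A,C,E]
After op 7 (replace(4, 'h')): offset=0, physical=[D,B,A,C,h], logical=[D,B,A,C,h]
After op 8 (rotate(+2)): offset=2, physical=[D,B,A,C,h], logical=[A,C,h,D,B]
After op 9 (rotate(-2)): offset=0, physical=[D,B,A,C,h], logical=[D,B,A,C,h]
After op 10 (replace(1, 'a')): offset=0, physical=[D,a,A,C,h], logical=[D,a,A,C,h]
After op 11 (swap(4, 2)): offset=0, physical=[D,a,h,C,A], logical=[D,a,h,C,A]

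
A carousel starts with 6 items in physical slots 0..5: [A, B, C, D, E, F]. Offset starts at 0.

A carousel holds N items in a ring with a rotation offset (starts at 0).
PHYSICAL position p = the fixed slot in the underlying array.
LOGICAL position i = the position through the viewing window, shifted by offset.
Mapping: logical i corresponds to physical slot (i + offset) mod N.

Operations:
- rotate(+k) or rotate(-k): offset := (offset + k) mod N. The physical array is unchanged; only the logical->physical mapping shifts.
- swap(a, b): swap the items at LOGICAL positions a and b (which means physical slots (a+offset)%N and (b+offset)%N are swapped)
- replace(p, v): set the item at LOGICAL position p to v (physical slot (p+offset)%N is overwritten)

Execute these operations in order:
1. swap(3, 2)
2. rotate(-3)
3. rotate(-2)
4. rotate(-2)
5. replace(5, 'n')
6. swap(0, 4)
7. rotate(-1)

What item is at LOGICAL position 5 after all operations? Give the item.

Answer: F

Derivation:
After op 1 (swap(3, 2)): offset=0, physical=[A,B,D,C,E,F], logical=[A,B,D,C,E,F]
After op 2 (rotate(-3)): offset=3, physical=[A,B,D,C,E,F], logical=[C,E,F,A,B,D]
After op 3 (rotate(-2)): offset=1, physical=[A,B,D,C,E,F], logical=[B,D,C,E,F,A]
After op 4 (rotate(-2)): offset=5, physical=[A,B,D,C,E,F], logical=[F,A,B,D,C,E]
After op 5 (replace(5, 'n')): offset=5, physical=[A,B,D,C,n,F], logical=[F,A,B,D,C,n]
After op 6 (swap(0, 4)): offset=5, physical=[A,B,D,F,n,C], logical=[C,A,B,D,F,n]
After op 7 (rotate(-1)): offset=4, physical=[A,B,D,F,n,C], logical=[n,C,A,B,D,F]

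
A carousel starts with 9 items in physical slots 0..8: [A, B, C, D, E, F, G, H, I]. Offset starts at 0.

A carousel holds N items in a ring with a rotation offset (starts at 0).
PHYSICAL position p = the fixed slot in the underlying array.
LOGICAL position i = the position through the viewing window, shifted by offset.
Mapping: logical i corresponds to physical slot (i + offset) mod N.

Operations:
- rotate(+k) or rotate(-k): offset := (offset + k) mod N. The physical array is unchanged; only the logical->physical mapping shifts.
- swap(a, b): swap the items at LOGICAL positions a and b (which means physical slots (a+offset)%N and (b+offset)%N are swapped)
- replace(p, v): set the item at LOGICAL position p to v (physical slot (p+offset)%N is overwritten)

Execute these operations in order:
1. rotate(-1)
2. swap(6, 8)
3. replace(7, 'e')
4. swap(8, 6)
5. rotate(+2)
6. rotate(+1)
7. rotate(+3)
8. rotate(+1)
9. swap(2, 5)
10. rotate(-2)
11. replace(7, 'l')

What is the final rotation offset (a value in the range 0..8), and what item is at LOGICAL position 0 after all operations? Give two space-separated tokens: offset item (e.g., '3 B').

After op 1 (rotate(-1)): offset=8, physical=[A,B,C,D,E,F,G,H,I], logical=[I,A,B,C,D,E,F,G,H]
After op 2 (swap(6, 8)): offset=8, physical=[A,B,C,D,E,H,G,F,I], logical=[I,A,B,C,D,E,H,G,F]
After op 3 (replace(7, 'e')): offset=8, physical=[A,B,C,D,E,H,e,F,I], logical=[I,A,B,C,D,E,H,e,F]
After op 4 (swap(8, 6)): offset=8, physical=[A,B,C,D,E,F,e,H,I], logical=[I,A,B,C,D,E,F,e,H]
After op 5 (rotate(+2)): offset=1, physical=[A,B,C,D,E,F,e,H,I], logical=[B,C,D,E,F,e,H,I,A]
After op 6 (rotate(+1)): offset=2, physical=[A,B,C,D,E,F,e,H,I], logical=[C,D,E,F,e,H,I,A,B]
After op 7 (rotate(+3)): offset=5, physical=[A,B,C,D,E,F,e,H,I], logical=[F,e,H,I,A,B,C,D,E]
After op 8 (rotate(+1)): offset=6, physical=[A,B,C,D,E,F,e,H,I], logical=[e,H,I,A,B,C,D,E,F]
After op 9 (swap(2, 5)): offset=6, physical=[A,B,I,D,E,F,e,H,C], logical=[e,H,C,A,B,I,D,E,F]
After op 10 (rotate(-2)): offset=4, physical=[A,B,I,D,E,F,e,H,C], logical=[E,F,e,H,C,A,B,I,D]
After op 11 (replace(7, 'l')): offset=4, physical=[A,B,l,D,E,F,e,H,C], logical=[E,F,e,H,C,A,B,l,D]

Answer: 4 E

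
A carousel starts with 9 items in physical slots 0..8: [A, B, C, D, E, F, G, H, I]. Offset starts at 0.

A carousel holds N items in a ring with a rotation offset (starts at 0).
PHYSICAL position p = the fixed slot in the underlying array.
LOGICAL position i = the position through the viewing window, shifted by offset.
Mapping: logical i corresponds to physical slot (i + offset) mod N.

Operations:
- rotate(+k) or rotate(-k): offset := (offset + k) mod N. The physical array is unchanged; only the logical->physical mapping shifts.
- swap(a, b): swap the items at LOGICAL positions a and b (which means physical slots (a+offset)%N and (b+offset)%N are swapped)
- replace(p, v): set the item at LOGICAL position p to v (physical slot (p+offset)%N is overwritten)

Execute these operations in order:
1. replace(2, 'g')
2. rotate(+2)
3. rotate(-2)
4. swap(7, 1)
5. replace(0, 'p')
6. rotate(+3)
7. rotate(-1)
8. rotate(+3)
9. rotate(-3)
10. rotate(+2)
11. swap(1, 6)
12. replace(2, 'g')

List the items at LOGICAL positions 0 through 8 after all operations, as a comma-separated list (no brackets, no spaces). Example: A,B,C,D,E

After op 1 (replace(2, 'g')): offset=0, physical=[A,B,g,D,E,F,G,H,I], logical=[A,B,g,D,E,F,G,H,I]
After op 2 (rotate(+2)): offset=2, physical=[A,B,g,D,E,F,G,H,I], logical=[g,D,E,F,G,H,I,A,B]
After op 3 (rotate(-2)): offset=0, physical=[A,B,g,D,E,F,G,H,I], logical=[A,B,g,D,E,F,G,H,I]
After op 4 (swap(7, 1)): offset=0, physical=[A,H,g,D,E,F,G,B,I], logical=[A,H,g,D,E,F,G,B,I]
After op 5 (replace(0, 'p')): offset=0, physical=[p,H,g,D,E,F,G,B,I], logical=[p,H,g,D,E,F,G,B,I]
After op 6 (rotate(+3)): offset=3, physical=[p,H,g,D,E,F,G,B,I], logical=[D,E,F,G,B,I,p,H,g]
After op 7 (rotate(-1)): offset=2, physical=[p,H,g,D,E,F,G,B,I], logical=[g,D,E,F,G,B,I,p,H]
After op 8 (rotate(+3)): offset=5, physical=[p,H,g,D,E,F,G,B,I], logical=[F,G,B,I,p,H,g,D,E]
After op 9 (rotate(-3)): offset=2, physical=[p,H,g,D,E,F,G,B,I], logical=[g,D,E,F,G,B,I,p,H]
After op 10 (rotate(+2)): offset=4, physical=[p,H,g,D,E,F,G,B,I], logical=[E,F,G,B,I,p,H,g,D]
After op 11 (swap(1, 6)): offset=4, physical=[p,F,g,D,E,H,G,B,I], logical=[E,H,G,B,I,p,F,g,D]
After op 12 (replace(2, 'g')): offset=4, physical=[p,F,g,D,E,H,g,B,I], logical=[E,H,g,B,I,p,F,g,D]

Answer: E,H,g,B,I,p,F,g,D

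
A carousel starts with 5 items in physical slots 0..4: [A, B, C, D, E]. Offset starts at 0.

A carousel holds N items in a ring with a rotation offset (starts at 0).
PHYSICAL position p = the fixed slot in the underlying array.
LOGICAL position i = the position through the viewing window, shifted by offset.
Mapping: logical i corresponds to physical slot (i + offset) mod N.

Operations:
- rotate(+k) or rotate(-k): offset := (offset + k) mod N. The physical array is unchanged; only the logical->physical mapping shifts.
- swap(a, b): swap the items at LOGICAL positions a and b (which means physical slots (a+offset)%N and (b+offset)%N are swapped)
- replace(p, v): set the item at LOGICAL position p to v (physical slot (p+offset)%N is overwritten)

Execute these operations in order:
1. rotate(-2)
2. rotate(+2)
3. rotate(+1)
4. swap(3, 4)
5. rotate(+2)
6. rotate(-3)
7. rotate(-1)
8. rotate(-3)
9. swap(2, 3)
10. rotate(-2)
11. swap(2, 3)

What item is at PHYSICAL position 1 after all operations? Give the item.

After op 1 (rotate(-2)): offset=3, physical=[A,B,C,D,E], logical=[D,E,A,B,C]
After op 2 (rotate(+2)): offset=0, physical=[A,B,C,D,E], logical=[A,B,C,D,E]
After op 3 (rotate(+1)): offset=1, physical=[A,B,C,D,E], logical=[B,C,D,E,A]
After op 4 (swap(3, 4)): offset=1, physical=[E,B,C,D,A], logical=[B,C,D,A,E]
After op 5 (rotate(+2)): offset=3, physical=[E,B,C,D,A], logical=[D,A,E,B,C]
After op 6 (rotate(-3)): offset=0, physical=[E,B,C,D,A], logical=[E,B,C,D,A]
After op 7 (rotate(-1)): offset=4, physical=[E,B,C,D,A], logical=[A,E,B,C,D]
After op 8 (rotate(-3)): offset=1, physical=[E,B,C,D,A], logical=[B,C,D,A,E]
After op 9 (swap(2, 3)): offset=1, physical=[E,B,C,A,D], logical=[B,C,A,D,E]
After op 10 (rotate(-2)): offset=4, physical=[E,B,C,A,D], logical=[D,E,B,C,A]
After op 11 (swap(2, 3)): offset=4, physical=[E,C,B,A,D], logical=[D,E,C,B,A]

Answer: C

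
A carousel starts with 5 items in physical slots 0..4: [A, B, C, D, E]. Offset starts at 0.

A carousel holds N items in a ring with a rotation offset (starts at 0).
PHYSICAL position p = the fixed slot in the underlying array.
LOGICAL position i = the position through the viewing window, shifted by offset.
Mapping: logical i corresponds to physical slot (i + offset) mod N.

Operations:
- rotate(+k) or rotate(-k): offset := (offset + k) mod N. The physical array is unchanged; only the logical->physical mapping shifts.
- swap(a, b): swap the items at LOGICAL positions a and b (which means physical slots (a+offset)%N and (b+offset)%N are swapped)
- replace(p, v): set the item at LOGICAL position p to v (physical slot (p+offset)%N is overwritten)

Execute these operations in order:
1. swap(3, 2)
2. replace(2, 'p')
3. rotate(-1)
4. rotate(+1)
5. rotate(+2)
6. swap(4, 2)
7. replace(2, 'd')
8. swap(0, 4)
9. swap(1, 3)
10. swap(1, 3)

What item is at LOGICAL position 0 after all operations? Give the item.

Answer: E

Derivation:
After op 1 (swap(3, 2)): offset=0, physical=[A,B,D,C,E], logical=[A,B,D,C,E]
After op 2 (replace(2, 'p')): offset=0, physical=[A,B,p,C,E], logical=[A,B,p,C,E]
After op 3 (rotate(-1)): offset=4, physical=[A,B,p,C,E], logical=[E,A,B,p,C]
After op 4 (rotate(+1)): offset=0, physical=[A,B,p,C,E], logical=[A,B,p,C,E]
After op 5 (rotate(+2)): offset=2, physical=[A,B,p,C,E], logical=[p,C,E,A,B]
After op 6 (swap(4, 2)): offset=2, physical=[A,E,p,C,B], logical=[p,C,B,A,E]
After op 7 (replace(2, 'd')): offset=2, physical=[A,E,p,C,d], logical=[p,C,d,A,E]
After op 8 (swap(0, 4)): offset=2, physical=[A,p,E,C,d], logical=[E,C,d,A,p]
After op 9 (swap(1, 3)): offset=2, physical=[C,p,E,A,d], logical=[E,A,d,C,p]
After op 10 (swap(1, 3)): offset=2, physical=[A,p,E,C,d], logical=[E,C,d,A,p]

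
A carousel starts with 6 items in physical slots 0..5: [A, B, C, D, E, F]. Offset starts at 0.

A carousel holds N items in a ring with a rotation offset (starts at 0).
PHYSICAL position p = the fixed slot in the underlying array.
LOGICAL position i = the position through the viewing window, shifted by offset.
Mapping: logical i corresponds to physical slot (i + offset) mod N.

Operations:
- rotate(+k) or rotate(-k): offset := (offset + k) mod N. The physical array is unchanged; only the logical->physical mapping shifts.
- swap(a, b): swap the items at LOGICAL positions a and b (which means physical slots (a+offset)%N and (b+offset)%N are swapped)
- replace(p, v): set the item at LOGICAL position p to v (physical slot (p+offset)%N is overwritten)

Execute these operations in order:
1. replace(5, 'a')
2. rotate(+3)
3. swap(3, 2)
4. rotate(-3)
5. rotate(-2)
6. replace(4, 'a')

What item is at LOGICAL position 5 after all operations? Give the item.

Answer: D

Derivation:
After op 1 (replace(5, 'a')): offset=0, physical=[A,B,C,D,E,a], logical=[A,B,C,D,E,a]
After op 2 (rotate(+3)): offset=3, physical=[A,B,C,D,E,a], logical=[D,E,a,A,B,C]
After op 3 (swap(3, 2)): offset=3, physical=[a,B,C,D,E,A], logical=[D,E,A,a,B,C]
After op 4 (rotate(-3)): offset=0, physical=[a,B,C,D,E,A], logical=[a,B,C,D,E,A]
After op 5 (rotate(-2)): offset=4, physical=[a,B,C,D,E,A], logical=[E,A,a,B,C,D]
After op 6 (replace(4, 'a')): offset=4, physical=[a,B,a,D,E,A], logical=[E,A,a,B,a,D]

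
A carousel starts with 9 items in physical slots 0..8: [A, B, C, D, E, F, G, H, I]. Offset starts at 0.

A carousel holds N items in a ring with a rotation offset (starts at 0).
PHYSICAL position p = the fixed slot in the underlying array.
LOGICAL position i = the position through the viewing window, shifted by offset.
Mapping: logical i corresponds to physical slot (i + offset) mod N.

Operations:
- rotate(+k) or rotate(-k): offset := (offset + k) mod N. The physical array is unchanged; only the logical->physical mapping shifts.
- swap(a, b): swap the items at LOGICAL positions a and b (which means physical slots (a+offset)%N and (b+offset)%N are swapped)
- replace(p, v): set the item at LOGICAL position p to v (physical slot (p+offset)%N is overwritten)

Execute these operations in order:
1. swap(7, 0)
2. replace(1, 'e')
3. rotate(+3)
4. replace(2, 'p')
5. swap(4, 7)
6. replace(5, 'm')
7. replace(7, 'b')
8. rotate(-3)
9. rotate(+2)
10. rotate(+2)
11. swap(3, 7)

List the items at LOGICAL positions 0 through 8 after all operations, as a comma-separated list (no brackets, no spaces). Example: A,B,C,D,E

After op 1 (swap(7, 0)): offset=0, physical=[H,B,C,D,E,F,G,A,I], logical=[H,B,C,D,E,F,G,A,I]
After op 2 (replace(1, 'e')): offset=0, physical=[H,e,C,D,E,F,G,A,I], logical=[H,e,C,D,E,F,G,A,I]
After op 3 (rotate(+3)): offset=3, physical=[H,e,C,D,E,F,G,A,I], logical=[D,E,F,G,A,I,H,e,C]
After op 4 (replace(2, 'p')): offset=3, physical=[H,e,C,D,E,p,G,A,I], logical=[D,E,p,G,A,I,H,e,C]
After op 5 (swap(4, 7)): offset=3, physical=[H,A,C,D,E,p,G,e,I], logical=[D,E,p,G,e,I,H,A,C]
After op 6 (replace(5, 'm')): offset=3, physical=[H,A,C,D,E,p,G,e,m], logical=[D,E,p,G,e,m,H,A,C]
After op 7 (replace(7, 'b')): offset=3, physical=[H,b,C,D,E,p,G,e,m], logical=[D,E,p,G,e,m,H,b,C]
After op 8 (rotate(-3)): offset=0, physical=[H,b,C,D,E,p,G,e,m], logical=[H,b,C,D,E,p,G,e,m]
After op 9 (rotate(+2)): offset=2, physical=[H,b,C,D,E,p,G,e,m], logical=[C,D,E,p,G,e,m,H,b]
After op 10 (rotate(+2)): offset=4, physical=[H,b,C,D,E,p,G,e,m], logical=[E,p,G,e,m,H,b,C,D]
After op 11 (swap(3, 7)): offset=4, physical=[H,b,e,D,E,p,G,C,m], logical=[E,p,G,C,m,H,b,e,D]

Answer: E,p,G,C,m,H,b,e,D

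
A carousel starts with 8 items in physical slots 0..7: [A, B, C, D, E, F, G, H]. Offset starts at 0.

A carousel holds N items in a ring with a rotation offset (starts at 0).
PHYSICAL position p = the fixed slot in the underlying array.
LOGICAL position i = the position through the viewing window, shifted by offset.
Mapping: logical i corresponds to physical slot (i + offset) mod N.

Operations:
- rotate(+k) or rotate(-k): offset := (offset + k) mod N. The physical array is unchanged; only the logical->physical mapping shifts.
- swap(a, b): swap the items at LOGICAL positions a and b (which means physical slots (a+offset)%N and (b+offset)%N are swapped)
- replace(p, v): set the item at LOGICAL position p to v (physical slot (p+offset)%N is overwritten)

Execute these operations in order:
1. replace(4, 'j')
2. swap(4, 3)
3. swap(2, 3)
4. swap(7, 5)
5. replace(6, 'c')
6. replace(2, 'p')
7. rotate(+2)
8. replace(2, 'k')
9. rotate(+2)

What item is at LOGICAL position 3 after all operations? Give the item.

After op 1 (replace(4, 'j')): offset=0, physical=[A,B,C,D,j,F,G,H], logical=[A,B,C,D,j,F,G,H]
After op 2 (swap(4, 3)): offset=0, physical=[A,B,C,j,D,F,G,H], logical=[A,B,C,j,D,F,G,H]
After op 3 (swap(2, 3)): offset=0, physical=[A,B,j,C,D,F,G,H], logical=[A,B,j,C,D,F,G,H]
After op 4 (swap(7, 5)): offset=0, physical=[A,B,j,C,D,H,G,F], logical=[A,B,j,C,D,H,G,F]
After op 5 (replace(6, 'c')): offset=0, physical=[A,B,j,C,D,H,c,F], logical=[A,B,j,C,D,H,c,F]
After op 6 (replace(2, 'p')): offset=0, physical=[A,B,p,C,D,H,c,F], logical=[A,B,p,C,D,H,c,F]
After op 7 (rotate(+2)): offset=2, physical=[A,B,p,C,D,H,c,F], logical=[p,C,D,H,c,F,A,B]
After op 8 (replace(2, 'k')): offset=2, physical=[A,B,p,C,k,H,c,F], logical=[p,C,k,H,c,F,A,B]
After op 9 (rotate(+2)): offset=4, physical=[A,B,p,C,k,H,c,F], logical=[k,H,c,F,A,B,p,C]

Answer: F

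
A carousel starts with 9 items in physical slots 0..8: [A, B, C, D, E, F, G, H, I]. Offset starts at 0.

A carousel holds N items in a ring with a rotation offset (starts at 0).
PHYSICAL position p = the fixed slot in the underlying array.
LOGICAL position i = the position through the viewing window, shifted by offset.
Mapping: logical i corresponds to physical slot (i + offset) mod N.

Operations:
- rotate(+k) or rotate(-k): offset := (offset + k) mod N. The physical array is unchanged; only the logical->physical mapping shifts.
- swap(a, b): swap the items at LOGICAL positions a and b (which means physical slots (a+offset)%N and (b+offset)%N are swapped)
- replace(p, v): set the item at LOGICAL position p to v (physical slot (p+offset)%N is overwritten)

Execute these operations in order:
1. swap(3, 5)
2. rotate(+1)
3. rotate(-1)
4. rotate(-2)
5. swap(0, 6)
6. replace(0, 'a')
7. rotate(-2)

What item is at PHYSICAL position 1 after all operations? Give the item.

Answer: B

Derivation:
After op 1 (swap(3, 5)): offset=0, physical=[A,B,C,F,E,D,G,H,I], logical=[A,B,C,F,E,D,G,H,I]
After op 2 (rotate(+1)): offset=1, physical=[A,B,C,F,E,D,G,H,I], logical=[B,C,F,E,D,G,H,I,A]
After op 3 (rotate(-1)): offset=0, physical=[A,B,C,F,E,D,G,H,I], logical=[A,B,C,F,E,D,G,H,I]
After op 4 (rotate(-2)): offset=7, physical=[A,B,C,F,E,D,G,H,I], logical=[H,I,A,B,C,F,E,D,G]
After op 5 (swap(0, 6)): offset=7, physical=[A,B,C,F,H,D,G,E,I], logical=[E,I,A,B,C,F,H,D,G]
After op 6 (replace(0, 'a')): offset=7, physical=[A,B,C,F,H,D,G,a,I], logical=[a,I,A,B,C,F,H,D,G]
After op 7 (rotate(-2)): offset=5, physical=[A,B,C,F,H,D,G,a,I], logical=[D,G,a,I,A,B,C,F,H]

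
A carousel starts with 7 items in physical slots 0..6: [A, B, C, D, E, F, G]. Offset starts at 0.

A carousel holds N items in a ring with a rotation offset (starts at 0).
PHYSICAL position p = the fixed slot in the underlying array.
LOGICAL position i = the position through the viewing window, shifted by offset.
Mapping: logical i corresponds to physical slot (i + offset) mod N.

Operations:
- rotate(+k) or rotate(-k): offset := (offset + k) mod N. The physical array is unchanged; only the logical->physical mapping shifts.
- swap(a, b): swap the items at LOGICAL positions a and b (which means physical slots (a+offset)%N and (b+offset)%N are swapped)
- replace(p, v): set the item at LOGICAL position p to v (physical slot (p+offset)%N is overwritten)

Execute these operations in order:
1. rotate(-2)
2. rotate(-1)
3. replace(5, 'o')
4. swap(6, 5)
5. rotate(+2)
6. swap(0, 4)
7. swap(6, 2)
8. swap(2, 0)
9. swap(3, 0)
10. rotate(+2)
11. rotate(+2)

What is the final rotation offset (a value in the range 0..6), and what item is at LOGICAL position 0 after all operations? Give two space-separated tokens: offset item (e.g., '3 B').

After op 1 (rotate(-2)): offset=5, physical=[A,B,C,D,E,F,G], logical=[F,G,A,B,C,D,E]
After op 2 (rotate(-1)): offset=4, physical=[A,B,C,D,E,F,G], logical=[E,F,G,A,B,C,D]
After op 3 (replace(5, 'o')): offset=4, physical=[A,B,o,D,E,F,G], logical=[E,F,G,A,B,o,D]
After op 4 (swap(6, 5)): offset=4, physical=[A,B,D,o,E,F,G], logical=[E,F,G,A,B,D,o]
After op 5 (rotate(+2)): offset=6, physical=[A,B,D,o,E,F,G], logical=[G,A,B,D,o,E,F]
After op 6 (swap(0, 4)): offset=6, physical=[A,B,D,G,E,F,o], logical=[o,A,B,D,G,E,F]
After op 7 (swap(6, 2)): offset=6, physical=[A,F,D,G,E,B,o], logical=[o,A,F,D,G,E,B]
After op 8 (swap(2, 0)): offset=6, physical=[A,o,D,G,E,B,F], logical=[F,A,o,D,G,E,B]
After op 9 (swap(3, 0)): offset=6, physical=[A,o,F,G,E,B,D], logical=[D,A,o,F,G,E,B]
After op 10 (rotate(+2)): offset=1, physical=[A,o,F,G,E,B,D], logical=[o,F,G,E,B,D,A]
After op 11 (rotate(+2)): offset=3, physical=[A,o,F,G,E,B,D], logical=[G,E,B,D,A,o,F]

Answer: 3 G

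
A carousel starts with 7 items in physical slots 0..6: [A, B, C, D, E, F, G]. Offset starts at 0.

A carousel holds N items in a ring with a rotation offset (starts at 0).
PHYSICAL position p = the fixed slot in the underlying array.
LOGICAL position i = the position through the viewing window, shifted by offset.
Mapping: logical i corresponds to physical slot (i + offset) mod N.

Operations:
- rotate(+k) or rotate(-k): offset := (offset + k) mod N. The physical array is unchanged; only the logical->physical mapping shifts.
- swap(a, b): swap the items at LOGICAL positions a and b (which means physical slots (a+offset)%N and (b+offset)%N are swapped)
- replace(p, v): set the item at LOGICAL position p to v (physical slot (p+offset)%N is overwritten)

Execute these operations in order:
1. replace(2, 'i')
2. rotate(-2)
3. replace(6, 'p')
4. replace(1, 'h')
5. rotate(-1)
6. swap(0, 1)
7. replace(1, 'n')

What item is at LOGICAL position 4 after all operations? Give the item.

After op 1 (replace(2, 'i')): offset=0, physical=[A,B,i,D,E,F,G], logical=[A,B,i,D,E,F,G]
After op 2 (rotate(-2)): offset=5, physical=[A,B,i,D,E,F,G], logical=[F,G,A,B,i,D,E]
After op 3 (replace(6, 'p')): offset=5, physical=[A,B,i,D,p,F,G], logical=[F,G,A,B,i,D,p]
After op 4 (replace(1, 'h')): offset=5, physical=[A,B,i,D,p,F,h], logical=[F,h,A,B,i,D,p]
After op 5 (rotate(-1)): offset=4, physical=[A,B,i,D,p,F,h], logical=[p,F,h,A,B,i,D]
After op 6 (swap(0, 1)): offset=4, physical=[A,B,i,D,F,p,h], logical=[F,p,h,A,B,i,D]
After op 7 (replace(1, 'n')): offset=4, physical=[A,B,i,D,F,n,h], logical=[F,n,h,A,B,i,D]

Answer: B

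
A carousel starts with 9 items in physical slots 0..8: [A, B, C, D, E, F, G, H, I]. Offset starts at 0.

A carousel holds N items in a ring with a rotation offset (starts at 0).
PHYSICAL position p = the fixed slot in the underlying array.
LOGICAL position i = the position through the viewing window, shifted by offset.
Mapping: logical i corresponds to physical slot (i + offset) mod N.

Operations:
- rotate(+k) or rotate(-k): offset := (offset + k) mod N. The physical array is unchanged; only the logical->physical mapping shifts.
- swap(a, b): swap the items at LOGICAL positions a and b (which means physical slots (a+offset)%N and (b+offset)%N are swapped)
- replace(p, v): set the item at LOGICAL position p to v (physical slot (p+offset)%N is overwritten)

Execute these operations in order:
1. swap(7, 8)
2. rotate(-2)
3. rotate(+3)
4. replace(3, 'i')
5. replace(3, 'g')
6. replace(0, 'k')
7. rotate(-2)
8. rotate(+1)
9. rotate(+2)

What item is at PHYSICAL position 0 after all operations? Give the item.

After op 1 (swap(7, 8)): offset=0, physical=[A,B,C,D,E,F,G,I,H], logical=[A,B,C,D,E,F,G,I,H]
After op 2 (rotate(-2)): offset=7, physical=[A,B,C,D,E,F,G,I,H], logical=[I,H,A,B,C,D,E,F,G]
After op 3 (rotate(+3)): offset=1, physical=[A,B,C,D,E,F,G,I,H], logical=[B,C,D,E,F,G,I,H,A]
After op 4 (replace(3, 'i')): offset=1, physical=[A,B,C,D,i,F,G,I,H], logical=[B,C,D,i,F,G,I,H,A]
After op 5 (replace(3, 'g')): offset=1, physical=[A,B,C,D,g,F,G,I,H], logical=[B,C,D,g,F,G,I,H,A]
After op 6 (replace(0, 'k')): offset=1, physical=[A,k,C,D,g,F,G,I,H], logical=[k,C,D,g,F,G,I,H,A]
After op 7 (rotate(-2)): offset=8, physical=[A,k,C,D,g,F,G,I,H], logical=[H,A,k,C,D,g,F,G,I]
After op 8 (rotate(+1)): offset=0, physical=[A,k,C,D,g,F,G,I,H], logical=[A,k,C,D,g,F,G,I,H]
After op 9 (rotate(+2)): offset=2, physical=[A,k,C,D,g,F,G,I,H], logical=[C,D,g,F,G,I,H,A,k]

Answer: A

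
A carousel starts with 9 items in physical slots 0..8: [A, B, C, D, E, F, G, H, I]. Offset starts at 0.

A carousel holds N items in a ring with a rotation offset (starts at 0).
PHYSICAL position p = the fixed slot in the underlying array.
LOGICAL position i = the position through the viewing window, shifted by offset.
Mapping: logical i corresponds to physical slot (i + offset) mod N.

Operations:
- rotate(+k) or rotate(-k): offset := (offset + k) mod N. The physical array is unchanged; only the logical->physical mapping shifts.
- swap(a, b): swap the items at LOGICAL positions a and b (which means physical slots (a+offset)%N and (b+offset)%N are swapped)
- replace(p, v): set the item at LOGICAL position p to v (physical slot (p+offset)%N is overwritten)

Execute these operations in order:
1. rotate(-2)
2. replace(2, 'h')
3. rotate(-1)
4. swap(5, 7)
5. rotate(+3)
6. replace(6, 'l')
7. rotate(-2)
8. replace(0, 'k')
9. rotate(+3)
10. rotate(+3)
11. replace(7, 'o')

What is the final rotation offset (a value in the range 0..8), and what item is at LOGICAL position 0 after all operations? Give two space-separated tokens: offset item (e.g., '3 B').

After op 1 (rotate(-2)): offset=7, physical=[A,B,C,D,E,F,G,H,I], logical=[H,I,A,B,C,D,E,F,G]
After op 2 (replace(2, 'h')): offset=7, physical=[h,B,C,D,E,F,G,H,I], logical=[H,I,h,B,C,D,E,F,G]
After op 3 (rotate(-1)): offset=6, physical=[h,B,C,D,E,F,G,H,I], logical=[G,H,I,h,B,C,D,E,F]
After op 4 (swap(5, 7)): offset=6, physical=[h,B,E,D,C,F,G,H,I], logical=[G,H,I,h,B,E,D,C,F]
After op 5 (rotate(+3)): offset=0, physical=[h,B,E,D,C,F,G,H,I], logical=[h,B,E,D,C,F,G,H,I]
After op 6 (replace(6, 'l')): offset=0, physical=[h,B,E,D,C,F,l,H,I], logical=[h,B,E,D,C,F,l,H,I]
After op 7 (rotate(-2)): offset=7, physical=[h,B,E,D,C,F,l,H,I], logical=[H,I,h,B,E,D,C,F,l]
After op 8 (replace(0, 'k')): offset=7, physical=[h,B,E,D,C,F,l,k,I], logical=[k,I,h,B,E,D,C,F,l]
After op 9 (rotate(+3)): offset=1, physical=[h,B,E,D,C,F,l,k,I], logical=[B,E,D,C,F,l,k,I,h]
After op 10 (rotate(+3)): offset=4, physical=[h,B,E,D,C,F,l,k,I], logical=[C,F,l,k,I,h,B,E,D]
After op 11 (replace(7, 'o')): offset=4, physical=[h,B,o,D,C,F,l,k,I], logical=[C,F,l,k,I,h,B,o,D]

Answer: 4 C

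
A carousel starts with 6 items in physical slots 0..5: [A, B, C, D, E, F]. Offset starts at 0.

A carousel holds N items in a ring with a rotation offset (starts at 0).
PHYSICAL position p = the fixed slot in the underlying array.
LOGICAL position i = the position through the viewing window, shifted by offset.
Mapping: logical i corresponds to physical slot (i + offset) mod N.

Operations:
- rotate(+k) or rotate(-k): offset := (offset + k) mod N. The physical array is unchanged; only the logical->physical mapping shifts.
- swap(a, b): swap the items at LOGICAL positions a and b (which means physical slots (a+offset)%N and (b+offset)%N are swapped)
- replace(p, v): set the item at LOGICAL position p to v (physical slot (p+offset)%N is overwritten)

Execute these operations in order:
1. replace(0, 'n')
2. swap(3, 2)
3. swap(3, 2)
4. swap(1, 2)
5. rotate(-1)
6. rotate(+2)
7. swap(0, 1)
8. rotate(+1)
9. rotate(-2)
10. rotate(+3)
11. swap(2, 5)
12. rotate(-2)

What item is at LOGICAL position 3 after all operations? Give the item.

After op 1 (replace(0, 'n')): offset=0, physical=[n,B,C,D,E,F], logical=[n,B,C,D,E,F]
After op 2 (swap(3, 2)): offset=0, physical=[n,B,D,C,E,F], logical=[n,B,D,C,E,F]
After op 3 (swap(3, 2)): offset=0, physical=[n,B,C,D,E,F], logical=[n,B,C,D,E,F]
After op 4 (swap(1, 2)): offset=0, physical=[n,C,B,D,E,F], logical=[n,C,B,D,E,F]
After op 5 (rotate(-1)): offset=5, physical=[n,C,B,D,E,F], logical=[F,n,C,B,D,E]
After op 6 (rotate(+2)): offset=1, physical=[n,C,B,D,E,F], logical=[C,B,D,E,F,n]
After op 7 (swap(0, 1)): offset=1, physical=[n,B,C,D,E,F], logical=[B,C,D,E,F,n]
After op 8 (rotate(+1)): offset=2, physical=[n,B,C,D,E,F], logical=[C,D,E,F,n,B]
After op 9 (rotate(-2)): offset=0, physical=[n,B,C,D,E,F], logical=[n,B,C,D,E,F]
After op 10 (rotate(+3)): offset=3, physical=[n,B,C,D,E,F], logical=[D,E,F,n,B,C]
After op 11 (swap(2, 5)): offset=3, physical=[n,B,F,D,E,C], logical=[D,E,C,n,B,F]
After op 12 (rotate(-2)): offset=1, physical=[n,B,F,D,E,C], logical=[B,F,D,E,C,n]

Answer: E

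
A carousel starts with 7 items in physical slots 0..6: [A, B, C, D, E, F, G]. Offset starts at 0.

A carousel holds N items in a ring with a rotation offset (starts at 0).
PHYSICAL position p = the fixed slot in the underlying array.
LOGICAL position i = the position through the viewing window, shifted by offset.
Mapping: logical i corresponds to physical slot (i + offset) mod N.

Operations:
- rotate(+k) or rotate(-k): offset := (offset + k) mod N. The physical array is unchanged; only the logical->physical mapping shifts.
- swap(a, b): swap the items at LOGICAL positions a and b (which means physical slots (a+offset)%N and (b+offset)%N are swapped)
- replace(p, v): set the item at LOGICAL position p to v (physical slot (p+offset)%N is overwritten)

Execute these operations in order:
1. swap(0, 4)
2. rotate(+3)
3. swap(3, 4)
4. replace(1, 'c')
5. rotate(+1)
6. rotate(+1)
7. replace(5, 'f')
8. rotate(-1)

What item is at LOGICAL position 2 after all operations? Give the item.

After op 1 (swap(0, 4)): offset=0, physical=[E,B,C,D,A,F,G], logical=[E,B,C,D,A,F,G]
After op 2 (rotate(+3)): offset=3, physical=[E,B,C,D,A,F,G], logical=[D,A,F,G,E,B,C]
After op 3 (swap(3, 4)): offset=3, physical=[G,B,C,D,A,F,E], logical=[D,A,F,E,G,B,C]
After op 4 (replace(1, 'c')): offset=3, physical=[G,B,C,D,c,F,E], logical=[D,c,F,E,G,B,C]
After op 5 (rotate(+1)): offset=4, physical=[G,B,C,D,c,F,E], logical=[c,F,E,G,B,C,D]
After op 6 (rotate(+1)): offset=5, physical=[G,B,C,D,c,F,E], logical=[F,E,G,B,C,D,c]
After op 7 (replace(5, 'f')): offset=5, physical=[G,B,C,f,c,F,E], logical=[F,E,G,B,C,f,c]
After op 8 (rotate(-1)): offset=4, physical=[G,B,C,f,c,F,E], logical=[c,F,E,G,B,C,f]

Answer: E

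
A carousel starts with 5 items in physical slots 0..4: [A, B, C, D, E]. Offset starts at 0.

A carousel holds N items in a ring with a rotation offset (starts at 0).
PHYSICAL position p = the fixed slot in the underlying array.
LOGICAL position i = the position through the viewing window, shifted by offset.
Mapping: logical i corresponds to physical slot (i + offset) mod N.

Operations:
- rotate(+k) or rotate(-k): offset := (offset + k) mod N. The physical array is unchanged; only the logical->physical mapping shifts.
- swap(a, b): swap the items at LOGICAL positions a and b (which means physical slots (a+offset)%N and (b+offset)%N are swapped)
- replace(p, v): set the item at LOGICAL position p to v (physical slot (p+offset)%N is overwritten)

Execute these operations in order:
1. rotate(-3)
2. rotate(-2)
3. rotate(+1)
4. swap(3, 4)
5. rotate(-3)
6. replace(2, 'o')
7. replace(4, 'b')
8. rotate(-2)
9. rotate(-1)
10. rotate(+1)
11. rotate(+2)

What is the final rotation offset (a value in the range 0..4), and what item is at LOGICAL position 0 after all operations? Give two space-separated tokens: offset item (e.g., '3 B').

After op 1 (rotate(-3)): offset=2, physical=[A,B,C,D,E], logical=[C,D,E,A,B]
After op 2 (rotate(-2)): offset=0, physical=[A,B,C,D,E], logical=[A,B,C,D,E]
After op 3 (rotate(+1)): offset=1, physical=[A,B,C,D,E], logical=[B,C,D,E,A]
After op 4 (swap(3, 4)): offset=1, physical=[E,B,C,D,A], logical=[B,C,D,A,E]
After op 5 (rotate(-3)): offset=3, physical=[E,B,C,D,A], logical=[D,A,E,B,C]
After op 6 (replace(2, 'o')): offset=3, physical=[o,B,C,D,A], logical=[D,A,o,B,C]
After op 7 (replace(4, 'b')): offset=3, physical=[o,B,b,D,A], logical=[D,A,o,B,b]
After op 8 (rotate(-2)): offset=1, physical=[o,B,b,D,A], logical=[B,b,D,A,o]
After op 9 (rotate(-1)): offset=0, physical=[o,B,b,D,A], logical=[o,B,b,D,A]
After op 10 (rotate(+1)): offset=1, physical=[o,B,b,D,A], logical=[B,b,D,A,o]
After op 11 (rotate(+2)): offset=3, physical=[o,B,b,D,A], logical=[D,A,o,B,b]

Answer: 3 D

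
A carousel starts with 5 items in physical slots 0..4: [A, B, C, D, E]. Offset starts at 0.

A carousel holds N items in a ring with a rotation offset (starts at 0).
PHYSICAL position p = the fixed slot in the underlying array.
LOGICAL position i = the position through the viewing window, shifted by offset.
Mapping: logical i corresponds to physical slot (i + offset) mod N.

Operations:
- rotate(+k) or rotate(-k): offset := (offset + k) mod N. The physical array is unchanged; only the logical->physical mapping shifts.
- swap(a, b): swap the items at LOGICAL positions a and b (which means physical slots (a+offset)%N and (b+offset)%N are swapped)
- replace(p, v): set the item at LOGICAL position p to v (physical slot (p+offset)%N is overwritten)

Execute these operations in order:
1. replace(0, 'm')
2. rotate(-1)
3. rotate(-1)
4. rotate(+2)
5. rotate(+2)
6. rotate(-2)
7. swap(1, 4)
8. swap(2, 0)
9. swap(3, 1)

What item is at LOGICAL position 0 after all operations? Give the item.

After op 1 (replace(0, 'm')): offset=0, physical=[m,B,C,D,E], logical=[m,B,C,D,E]
After op 2 (rotate(-1)): offset=4, physical=[m,B,C,D,E], logical=[E,m,B,C,D]
After op 3 (rotate(-1)): offset=3, physical=[m,B,C,D,E], logical=[D,E,m,B,C]
After op 4 (rotate(+2)): offset=0, physical=[m,B,C,D,E], logical=[m,B,C,D,E]
After op 5 (rotate(+2)): offset=2, physical=[m,B,C,D,E], logical=[C,D,E,m,B]
After op 6 (rotate(-2)): offset=0, physical=[m,B,C,D,E], logical=[m,B,C,D,E]
After op 7 (swap(1, 4)): offset=0, physical=[m,E,C,D,B], logical=[m,E,C,D,B]
After op 8 (swap(2, 0)): offset=0, physical=[C,E,m,D,B], logical=[C,E,m,D,B]
After op 9 (swap(3, 1)): offset=0, physical=[C,D,m,E,B], logical=[C,D,m,E,B]

Answer: C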